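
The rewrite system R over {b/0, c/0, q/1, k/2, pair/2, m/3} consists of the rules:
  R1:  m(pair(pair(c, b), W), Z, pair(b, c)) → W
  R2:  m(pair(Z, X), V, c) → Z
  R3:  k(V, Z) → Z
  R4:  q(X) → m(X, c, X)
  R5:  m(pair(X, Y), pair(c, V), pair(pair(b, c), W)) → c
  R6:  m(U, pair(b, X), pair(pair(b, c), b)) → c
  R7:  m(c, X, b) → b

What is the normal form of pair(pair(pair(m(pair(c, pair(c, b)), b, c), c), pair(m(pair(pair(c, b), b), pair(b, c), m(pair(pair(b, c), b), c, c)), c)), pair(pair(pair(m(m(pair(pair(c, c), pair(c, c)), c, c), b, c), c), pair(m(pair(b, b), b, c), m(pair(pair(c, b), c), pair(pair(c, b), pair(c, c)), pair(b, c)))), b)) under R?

pair(pair(pair(c, c), pair(b, c)), pair(pair(pair(c, c), pair(b, c)), b))

1. pair(pair(pair(m(pair(c, pair(c, b)), b, c), c), pair(m(pair(pair(c, b), b), pair(b, c), m(pair(pair(b, c), b), c, c)), c)), pair(pair(pair(m(m(pair(pair(c, c), pair(c, c)), c, c), b, c), c), pair(m(pair(b, b), b, c), m(pair(pair(c, b), c), pair(pair(c, b), pair(c, c)), pair(b, c)))), b))  →  pair(pair(pair(c, c), pair(m(pair(pair(c, b), b), pair(b, c), m(pair(pair(b, c), b), c, c)), c)), pair(pair(pair(m(m(pair(pair(c, c), pair(c, c)), c, c), b, c), c), pair(m(pair(b, b), b, c), m(pair(pair(c, b), c), pair(pair(c, b), pair(c, c)), pair(b, c)))), b))   [R2 at 1.1.1]
2. pair(pair(pair(c, c), pair(m(pair(pair(c, b), b), pair(b, c), m(pair(pair(b, c), b), c, c)), c)), pair(pair(pair(m(m(pair(pair(c, c), pair(c, c)), c, c), b, c), c), pair(m(pair(b, b), b, c), m(pair(pair(c, b), c), pair(pair(c, b), pair(c, c)), pair(b, c)))), b))  →  pair(pair(pair(c, c), pair(m(pair(pair(c, b), b), pair(b, c), pair(b, c)), c)), pair(pair(pair(m(m(pair(pair(c, c), pair(c, c)), c, c), b, c), c), pair(m(pair(b, b), b, c), m(pair(pair(c, b), c), pair(pair(c, b), pair(c, c)), pair(b, c)))), b))   [R2 at 1.2.1.3]
3. pair(pair(pair(c, c), pair(m(pair(pair(c, b), b), pair(b, c), pair(b, c)), c)), pair(pair(pair(m(m(pair(pair(c, c), pair(c, c)), c, c), b, c), c), pair(m(pair(b, b), b, c), m(pair(pair(c, b), c), pair(pair(c, b), pair(c, c)), pair(b, c)))), b))  →  pair(pair(pair(c, c), pair(b, c)), pair(pair(pair(m(m(pair(pair(c, c), pair(c, c)), c, c), b, c), c), pair(m(pair(b, b), b, c), m(pair(pair(c, b), c), pair(pair(c, b), pair(c, c)), pair(b, c)))), b))   [R1 at 1.2.1]
4. pair(pair(pair(c, c), pair(b, c)), pair(pair(pair(m(m(pair(pair(c, c), pair(c, c)), c, c), b, c), c), pair(m(pair(b, b), b, c), m(pair(pair(c, b), c), pair(pair(c, b), pair(c, c)), pair(b, c)))), b))  →  pair(pair(pair(c, c), pair(b, c)), pair(pair(pair(m(pair(c, c), b, c), c), pair(m(pair(b, b), b, c), m(pair(pair(c, b), c), pair(pair(c, b), pair(c, c)), pair(b, c)))), b))   [R2 at 2.1.1.1.1]
5. pair(pair(pair(c, c), pair(b, c)), pair(pair(pair(m(pair(c, c), b, c), c), pair(m(pair(b, b), b, c), m(pair(pair(c, b), c), pair(pair(c, b), pair(c, c)), pair(b, c)))), b))  →  pair(pair(pair(c, c), pair(b, c)), pair(pair(pair(c, c), pair(m(pair(b, b), b, c), m(pair(pair(c, b), c), pair(pair(c, b), pair(c, c)), pair(b, c)))), b))   [R2 at 2.1.1.1]
6. pair(pair(pair(c, c), pair(b, c)), pair(pair(pair(c, c), pair(m(pair(b, b), b, c), m(pair(pair(c, b), c), pair(pair(c, b), pair(c, c)), pair(b, c)))), b))  →  pair(pair(pair(c, c), pair(b, c)), pair(pair(pair(c, c), pair(b, m(pair(pair(c, b), c), pair(pair(c, b), pair(c, c)), pair(b, c)))), b))   [R2 at 2.1.2.1]
7. pair(pair(pair(c, c), pair(b, c)), pair(pair(pair(c, c), pair(b, m(pair(pair(c, b), c), pair(pair(c, b), pair(c, c)), pair(b, c)))), b))  →  pair(pair(pair(c, c), pair(b, c)), pair(pair(pair(c, c), pair(b, c)), b))   [R1 at 2.1.2.2]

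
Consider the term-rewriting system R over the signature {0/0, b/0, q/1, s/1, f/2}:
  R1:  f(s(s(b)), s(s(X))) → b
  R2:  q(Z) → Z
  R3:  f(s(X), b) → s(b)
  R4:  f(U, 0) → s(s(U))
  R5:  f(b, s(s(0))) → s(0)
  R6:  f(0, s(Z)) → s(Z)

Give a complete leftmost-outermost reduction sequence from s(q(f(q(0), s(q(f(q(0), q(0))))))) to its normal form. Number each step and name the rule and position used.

1. s(q(f(q(0), s(q(f(q(0), q(0)))))))  →  s(f(q(0), s(q(f(q(0), q(0))))))   [R2 at 1]
2. s(f(q(0), s(q(f(q(0), q(0))))))  →  s(f(0, s(q(f(q(0), q(0))))))   [R2 at 1.1]
3. s(f(0, s(q(f(q(0), q(0))))))  →  s(s(q(f(q(0), q(0)))))   [R6 at 1]
4. s(s(q(f(q(0), q(0)))))  →  s(s(f(q(0), q(0))))   [R2 at 1.1]
5. s(s(f(q(0), q(0))))  →  s(s(f(0, q(0))))   [R2 at 1.1.1]
6. s(s(f(0, q(0))))  →  s(s(f(0, 0)))   [R2 at 1.1.2]
7. s(s(f(0, 0)))  →  s(s(s(s(0))))   [R4 at 1.1]

s(s(s(s(0))))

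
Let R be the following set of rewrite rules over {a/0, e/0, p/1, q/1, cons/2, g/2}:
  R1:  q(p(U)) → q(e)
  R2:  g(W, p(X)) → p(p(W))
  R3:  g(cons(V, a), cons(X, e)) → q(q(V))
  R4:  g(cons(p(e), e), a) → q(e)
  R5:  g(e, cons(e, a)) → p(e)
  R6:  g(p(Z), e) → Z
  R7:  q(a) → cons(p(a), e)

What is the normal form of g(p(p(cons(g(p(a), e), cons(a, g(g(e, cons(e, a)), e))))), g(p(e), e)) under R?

p(cons(a, cons(a, e)))

1. g(p(p(cons(g(p(a), e), cons(a, g(g(e, cons(e, a)), e))))), g(p(e), e))  →  g(p(p(cons(a, cons(a, g(g(e, cons(e, a)), e))))), g(p(e), e))   [R6 at 1.1.1.1]
2. g(p(p(cons(a, cons(a, g(g(e, cons(e, a)), e))))), g(p(e), e))  →  g(p(p(cons(a, cons(a, g(p(e), e))))), g(p(e), e))   [R5 at 1.1.1.2.2.1]
3. g(p(p(cons(a, cons(a, g(p(e), e))))), g(p(e), e))  →  g(p(p(cons(a, cons(a, e)))), g(p(e), e))   [R6 at 1.1.1.2.2]
4. g(p(p(cons(a, cons(a, e)))), g(p(e), e))  →  g(p(p(cons(a, cons(a, e)))), e)   [R6 at 2]
5. g(p(p(cons(a, cons(a, e)))), e)  →  p(cons(a, cons(a, e)))   [R6 at ε]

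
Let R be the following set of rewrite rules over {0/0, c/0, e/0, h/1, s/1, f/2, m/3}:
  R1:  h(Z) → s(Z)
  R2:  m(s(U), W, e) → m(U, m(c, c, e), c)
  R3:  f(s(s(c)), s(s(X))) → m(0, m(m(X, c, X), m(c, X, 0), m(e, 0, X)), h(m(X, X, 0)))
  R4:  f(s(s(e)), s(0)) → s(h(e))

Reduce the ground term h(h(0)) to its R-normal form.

1. h(h(0))  →  s(h(0))   [R1 at ε]
2. s(h(0))  →  s(s(0))   [R1 at 1]

s(s(0))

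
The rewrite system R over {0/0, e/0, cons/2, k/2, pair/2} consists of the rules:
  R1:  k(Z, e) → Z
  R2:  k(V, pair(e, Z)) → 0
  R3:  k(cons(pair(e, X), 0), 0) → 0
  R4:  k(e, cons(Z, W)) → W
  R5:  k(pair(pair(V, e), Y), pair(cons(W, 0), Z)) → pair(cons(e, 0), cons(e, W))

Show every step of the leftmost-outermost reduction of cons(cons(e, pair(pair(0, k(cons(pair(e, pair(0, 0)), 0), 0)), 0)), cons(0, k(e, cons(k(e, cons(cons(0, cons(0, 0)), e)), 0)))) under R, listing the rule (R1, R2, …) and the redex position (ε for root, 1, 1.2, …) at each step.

1. cons(cons(e, pair(pair(0, k(cons(pair(e, pair(0, 0)), 0), 0)), 0)), cons(0, k(e, cons(k(e, cons(cons(0, cons(0, 0)), e)), 0))))  →  cons(cons(e, pair(pair(0, 0), 0)), cons(0, k(e, cons(k(e, cons(cons(0, cons(0, 0)), e)), 0))))   [R3 at 1.2.1.2]
2. cons(cons(e, pair(pair(0, 0), 0)), cons(0, k(e, cons(k(e, cons(cons(0, cons(0, 0)), e)), 0))))  →  cons(cons(e, pair(pair(0, 0), 0)), cons(0, 0))   [R4 at 2.2]

cons(cons(e, pair(pair(0, 0), 0)), cons(0, 0))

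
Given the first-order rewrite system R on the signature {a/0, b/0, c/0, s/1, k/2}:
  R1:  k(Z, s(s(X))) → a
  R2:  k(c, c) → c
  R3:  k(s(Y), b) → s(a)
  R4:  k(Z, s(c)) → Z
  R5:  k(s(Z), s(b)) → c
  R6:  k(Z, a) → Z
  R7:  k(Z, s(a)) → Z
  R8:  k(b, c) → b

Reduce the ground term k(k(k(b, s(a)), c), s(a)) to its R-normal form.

1. k(k(k(b, s(a)), c), s(a))  →  k(k(b, s(a)), c)   [R7 at ε]
2. k(k(b, s(a)), c)  →  k(b, c)   [R7 at 1]
3. k(b, c)  →  b   [R8 at ε]

b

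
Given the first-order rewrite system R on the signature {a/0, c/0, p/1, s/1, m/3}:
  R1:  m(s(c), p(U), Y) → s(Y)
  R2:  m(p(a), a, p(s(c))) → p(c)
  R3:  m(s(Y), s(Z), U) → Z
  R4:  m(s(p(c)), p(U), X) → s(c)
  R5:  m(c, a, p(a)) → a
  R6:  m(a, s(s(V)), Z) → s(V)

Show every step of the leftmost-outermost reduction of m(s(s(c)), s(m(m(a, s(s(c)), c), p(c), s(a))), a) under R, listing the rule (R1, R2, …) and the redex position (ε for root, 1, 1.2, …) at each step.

1. m(s(s(c)), s(m(m(a, s(s(c)), c), p(c), s(a))), a)  →  m(m(a, s(s(c)), c), p(c), s(a))   [R3 at ε]
2. m(m(a, s(s(c)), c), p(c), s(a))  →  m(s(c), p(c), s(a))   [R6 at 1]
3. m(s(c), p(c), s(a))  →  s(s(a))   [R1 at ε]

s(s(a))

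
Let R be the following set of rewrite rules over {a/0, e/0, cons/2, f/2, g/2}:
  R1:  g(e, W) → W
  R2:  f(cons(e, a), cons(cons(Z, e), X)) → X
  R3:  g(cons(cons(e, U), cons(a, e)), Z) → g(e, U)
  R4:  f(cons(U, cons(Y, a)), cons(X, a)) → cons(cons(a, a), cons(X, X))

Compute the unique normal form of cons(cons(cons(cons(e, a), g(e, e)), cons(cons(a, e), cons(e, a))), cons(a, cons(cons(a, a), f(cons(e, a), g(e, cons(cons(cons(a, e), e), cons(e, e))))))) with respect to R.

cons(cons(cons(cons(e, a), e), cons(cons(a, e), cons(e, a))), cons(a, cons(cons(a, a), cons(e, e))))

1. cons(cons(cons(cons(e, a), g(e, e)), cons(cons(a, e), cons(e, a))), cons(a, cons(cons(a, a), f(cons(e, a), g(e, cons(cons(cons(a, e), e), cons(e, e)))))))  →  cons(cons(cons(cons(e, a), e), cons(cons(a, e), cons(e, a))), cons(a, cons(cons(a, a), f(cons(e, a), g(e, cons(cons(cons(a, e), e), cons(e, e)))))))   [R1 at 1.1.2]
2. cons(cons(cons(cons(e, a), e), cons(cons(a, e), cons(e, a))), cons(a, cons(cons(a, a), f(cons(e, a), g(e, cons(cons(cons(a, e), e), cons(e, e)))))))  →  cons(cons(cons(cons(e, a), e), cons(cons(a, e), cons(e, a))), cons(a, cons(cons(a, a), f(cons(e, a), cons(cons(cons(a, e), e), cons(e, e))))))   [R1 at 2.2.2.2]
3. cons(cons(cons(cons(e, a), e), cons(cons(a, e), cons(e, a))), cons(a, cons(cons(a, a), f(cons(e, a), cons(cons(cons(a, e), e), cons(e, e))))))  →  cons(cons(cons(cons(e, a), e), cons(cons(a, e), cons(e, a))), cons(a, cons(cons(a, a), cons(e, e))))   [R2 at 2.2.2]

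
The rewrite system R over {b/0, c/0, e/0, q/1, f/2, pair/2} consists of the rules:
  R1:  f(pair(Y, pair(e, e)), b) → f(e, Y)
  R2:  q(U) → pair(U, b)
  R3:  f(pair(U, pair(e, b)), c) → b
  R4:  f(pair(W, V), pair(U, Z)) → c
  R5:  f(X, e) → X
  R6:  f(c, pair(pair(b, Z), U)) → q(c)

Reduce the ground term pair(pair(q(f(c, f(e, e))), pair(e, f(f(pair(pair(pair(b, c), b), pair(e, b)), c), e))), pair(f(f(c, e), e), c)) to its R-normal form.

pair(pair(pair(c, b), pair(e, b)), pair(c, c))

1. pair(pair(q(f(c, f(e, e))), pair(e, f(f(pair(pair(pair(b, c), b), pair(e, b)), c), e))), pair(f(f(c, e), e), c))  →  pair(pair(pair(f(c, f(e, e)), b), pair(e, f(f(pair(pair(pair(b, c), b), pair(e, b)), c), e))), pair(f(f(c, e), e), c))   [R2 at 1.1]
2. pair(pair(pair(f(c, f(e, e)), b), pair(e, f(f(pair(pair(pair(b, c), b), pair(e, b)), c), e))), pair(f(f(c, e), e), c))  →  pair(pair(pair(f(c, e), b), pair(e, f(f(pair(pair(pair(b, c), b), pair(e, b)), c), e))), pair(f(f(c, e), e), c))   [R5 at 1.1.1.2]
3. pair(pair(pair(f(c, e), b), pair(e, f(f(pair(pair(pair(b, c), b), pair(e, b)), c), e))), pair(f(f(c, e), e), c))  →  pair(pair(pair(c, b), pair(e, f(f(pair(pair(pair(b, c), b), pair(e, b)), c), e))), pair(f(f(c, e), e), c))   [R5 at 1.1.1]
4. pair(pair(pair(c, b), pair(e, f(f(pair(pair(pair(b, c), b), pair(e, b)), c), e))), pair(f(f(c, e), e), c))  →  pair(pair(pair(c, b), pair(e, f(pair(pair(pair(b, c), b), pair(e, b)), c))), pair(f(f(c, e), e), c))   [R5 at 1.2.2]
5. pair(pair(pair(c, b), pair(e, f(pair(pair(pair(b, c), b), pair(e, b)), c))), pair(f(f(c, e), e), c))  →  pair(pair(pair(c, b), pair(e, b)), pair(f(f(c, e), e), c))   [R3 at 1.2.2]
6. pair(pair(pair(c, b), pair(e, b)), pair(f(f(c, e), e), c))  →  pair(pair(pair(c, b), pair(e, b)), pair(f(c, e), c))   [R5 at 2.1]
7. pair(pair(pair(c, b), pair(e, b)), pair(f(c, e), c))  →  pair(pair(pair(c, b), pair(e, b)), pair(c, c))   [R5 at 2.1]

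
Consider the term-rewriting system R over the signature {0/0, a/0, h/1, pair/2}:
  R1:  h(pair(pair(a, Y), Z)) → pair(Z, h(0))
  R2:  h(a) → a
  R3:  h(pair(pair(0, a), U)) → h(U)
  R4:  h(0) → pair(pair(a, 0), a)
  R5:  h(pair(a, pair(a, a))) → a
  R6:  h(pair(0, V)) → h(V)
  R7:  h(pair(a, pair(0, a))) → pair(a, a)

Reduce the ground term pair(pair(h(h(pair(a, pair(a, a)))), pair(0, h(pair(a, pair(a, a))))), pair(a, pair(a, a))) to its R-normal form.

pair(pair(a, pair(0, a)), pair(a, pair(a, a)))

1. pair(pair(h(h(pair(a, pair(a, a)))), pair(0, h(pair(a, pair(a, a))))), pair(a, pair(a, a)))  →  pair(pair(h(a), pair(0, h(pair(a, pair(a, a))))), pair(a, pair(a, a)))   [R5 at 1.1.1]
2. pair(pair(h(a), pair(0, h(pair(a, pair(a, a))))), pair(a, pair(a, a)))  →  pair(pair(a, pair(0, h(pair(a, pair(a, a))))), pair(a, pair(a, a)))   [R2 at 1.1]
3. pair(pair(a, pair(0, h(pair(a, pair(a, a))))), pair(a, pair(a, a)))  →  pair(pair(a, pair(0, a)), pair(a, pair(a, a)))   [R5 at 1.2.2]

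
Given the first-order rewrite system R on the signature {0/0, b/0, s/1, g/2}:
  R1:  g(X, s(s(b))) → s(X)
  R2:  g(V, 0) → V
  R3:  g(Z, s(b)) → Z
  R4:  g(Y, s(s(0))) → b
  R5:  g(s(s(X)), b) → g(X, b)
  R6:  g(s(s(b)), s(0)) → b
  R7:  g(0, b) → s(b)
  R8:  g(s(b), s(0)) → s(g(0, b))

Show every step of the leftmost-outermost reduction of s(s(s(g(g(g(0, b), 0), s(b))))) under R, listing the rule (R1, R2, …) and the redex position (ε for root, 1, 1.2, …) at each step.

1. s(s(s(g(g(g(0, b), 0), s(b)))))  →  s(s(s(g(g(0, b), 0))))   [R3 at 1.1.1]
2. s(s(s(g(g(0, b), 0))))  →  s(s(s(g(0, b))))   [R2 at 1.1.1]
3. s(s(s(g(0, b))))  →  s(s(s(s(b))))   [R7 at 1.1.1]

s(s(s(s(b))))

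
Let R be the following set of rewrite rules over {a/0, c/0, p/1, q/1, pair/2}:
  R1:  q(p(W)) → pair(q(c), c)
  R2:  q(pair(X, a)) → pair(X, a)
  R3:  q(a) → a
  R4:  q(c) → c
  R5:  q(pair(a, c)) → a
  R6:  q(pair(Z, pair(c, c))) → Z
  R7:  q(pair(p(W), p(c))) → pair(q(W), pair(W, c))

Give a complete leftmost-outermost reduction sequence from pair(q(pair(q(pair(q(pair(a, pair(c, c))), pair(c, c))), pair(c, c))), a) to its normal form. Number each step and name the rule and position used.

1. pair(q(pair(q(pair(q(pair(a, pair(c, c))), pair(c, c))), pair(c, c))), a)  →  pair(q(pair(q(pair(a, pair(c, c))), pair(c, c))), a)   [R6 at 1]
2. pair(q(pair(q(pair(a, pair(c, c))), pair(c, c))), a)  →  pair(q(pair(a, pair(c, c))), a)   [R6 at 1]
3. pair(q(pair(a, pair(c, c))), a)  →  pair(a, a)   [R6 at 1]

pair(a, a)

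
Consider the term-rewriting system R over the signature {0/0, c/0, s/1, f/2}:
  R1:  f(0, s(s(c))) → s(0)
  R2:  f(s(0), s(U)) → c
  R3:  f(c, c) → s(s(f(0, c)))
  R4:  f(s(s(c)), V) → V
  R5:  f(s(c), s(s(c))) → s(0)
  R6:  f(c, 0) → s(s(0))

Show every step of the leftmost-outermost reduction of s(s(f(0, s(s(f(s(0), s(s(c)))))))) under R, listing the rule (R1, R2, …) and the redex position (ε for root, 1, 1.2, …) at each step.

s(s(s(0)))

1. s(s(f(0, s(s(f(s(0), s(s(c))))))))  →  s(s(f(0, s(s(c)))))   [R2 at 1.1.2.1.1]
2. s(s(f(0, s(s(c)))))  →  s(s(s(0)))   [R1 at 1.1]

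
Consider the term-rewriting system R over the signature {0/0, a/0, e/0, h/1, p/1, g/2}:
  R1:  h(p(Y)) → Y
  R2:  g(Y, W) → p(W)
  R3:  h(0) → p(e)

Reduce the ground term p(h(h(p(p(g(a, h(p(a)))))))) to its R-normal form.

1. p(h(h(p(p(g(a, h(p(a))))))))  →  p(h(p(g(a, h(p(a))))))   [R1 at 1.1]
2. p(h(p(g(a, h(p(a))))))  →  p(g(a, h(p(a))))   [R1 at 1]
3. p(g(a, h(p(a))))  →  p(p(h(p(a))))   [R2 at 1]
4. p(p(h(p(a))))  →  p(p(a))   [R1 at 1.1]

p(p(a))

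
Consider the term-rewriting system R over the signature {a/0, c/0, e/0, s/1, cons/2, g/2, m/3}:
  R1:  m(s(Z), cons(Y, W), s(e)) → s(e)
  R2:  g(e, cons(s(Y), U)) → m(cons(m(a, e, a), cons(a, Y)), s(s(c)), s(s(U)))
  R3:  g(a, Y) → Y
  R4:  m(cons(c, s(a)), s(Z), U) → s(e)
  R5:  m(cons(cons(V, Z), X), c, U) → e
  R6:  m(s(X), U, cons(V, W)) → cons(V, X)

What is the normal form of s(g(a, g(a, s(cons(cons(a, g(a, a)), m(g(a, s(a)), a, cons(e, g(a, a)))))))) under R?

1. s(g(a, g(a, s(cons(cons(a, g(a, a)), m(g(a, s(a)), a, cons(e, g(a, a))))))))  →  s(g(a, s(cons(cons(a, g(a, a)), m(g(a, s(a)), a, cons(e, g(a, a)))))))   [R3 at 1]
2. s(g(a, s(cons(cons(a, g(a, a)), m(g(a, s(a)), a, cons(e, g(a, a)))))))  →  s(s(cons(cons(a, g(a, a)), m(g(a, s(a)), a, cons(e, g(a, a))))))   [R3 at 1]
3. s(s(cons(cons(a, g(a, a)), m(g(a, s(a)), a, cons(e, g(a, a))))))  →  s(s(cons(cons(a, a), m(g(a, s(a)), a, cons(e, g(a, a))))))   [R3 at 1.1.1.2]
4. s(s(cons(cons(a, a), m(g(a, s(a)), a, cons(e, g(a, a))))))  →  s(s(cons(cons(a, a), m(s(a), a, cons(e, g(a, a))))))   [R3 at 1.1.2.1]
5. s(s(cons(cons(a, a), m(s(a), a, cons(e, g(a, a))))))  →  s(s(cons(cons(a, a), cons(e, a))))   [R6 at 1.1.2]

s(s(cons(cons(a, a), cons(e, a))))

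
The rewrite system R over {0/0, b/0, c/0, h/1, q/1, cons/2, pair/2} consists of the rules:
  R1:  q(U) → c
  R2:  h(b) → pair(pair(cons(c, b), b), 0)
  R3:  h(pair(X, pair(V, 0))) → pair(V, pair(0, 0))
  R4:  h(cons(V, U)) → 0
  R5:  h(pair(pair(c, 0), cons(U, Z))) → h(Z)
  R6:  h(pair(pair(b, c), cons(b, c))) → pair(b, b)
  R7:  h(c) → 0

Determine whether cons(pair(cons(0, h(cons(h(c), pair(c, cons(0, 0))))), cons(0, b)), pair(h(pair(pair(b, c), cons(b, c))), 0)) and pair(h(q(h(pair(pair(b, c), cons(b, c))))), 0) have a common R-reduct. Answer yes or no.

no — NF(t₁) = cons(pair(cons(0, 0), cons(0, b)), pair(pair(b, b), 0)), NF(t₂) = pair(0, 0)

Reduce t₁ = cons(pair(cons(0, h(cons(h(c), pair(c, cons(0, 0))))), cons(0, b)), pair(h(pair(pair(b, c), cons(b, c))), 0)):
1. cons(pair(cons(0, h(cons(h(c), pair(c, cons(0, 0))))), cons(0, b)), pair(h(pair(pair(b, c), cons(b, c))), 0))  →  cons(pair(cons(0, 0), cons(0, b)), pair(h(pair(pair(b, c), cons(b, c))), 0))   [R4 at 1.1.2]
2. cons(pair(cons(0, 0), cons(0, b)), pair(h(pair(pair(b, c), cons(b, c))), 0))  →  cons(pair(cons(0, 0), cons(0, b)), pair(pair(b, b), 0))   [R6 at 2.1]

Reduce t₂ = pair(h(q(h(pair(pair(b, c), cons(b, c))))), 0):
1. pair(h(q(h(pair(pair(b, c), cons(b, c))))), 0)  →  pair(h(c), 0)   [R1 at 1.1]
2. pair(h(c), 0)  →  pair(0, 0)   [R7 at 1]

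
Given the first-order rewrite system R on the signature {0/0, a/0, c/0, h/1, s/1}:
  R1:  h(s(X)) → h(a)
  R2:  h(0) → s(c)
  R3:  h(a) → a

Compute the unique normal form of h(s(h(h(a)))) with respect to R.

1. h(s(h(h(a))))  →  h(a)   [R1 at ε]
2. h(a)  →  a   [R3 at ε]

a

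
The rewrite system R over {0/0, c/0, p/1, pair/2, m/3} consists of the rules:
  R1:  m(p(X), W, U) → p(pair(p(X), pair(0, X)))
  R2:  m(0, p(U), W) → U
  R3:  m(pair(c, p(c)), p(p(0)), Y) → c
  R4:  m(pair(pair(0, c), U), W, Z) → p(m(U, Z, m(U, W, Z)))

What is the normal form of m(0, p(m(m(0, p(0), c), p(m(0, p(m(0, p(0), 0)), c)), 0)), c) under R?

0

1. m(0, p(m(m(0, p(0), c), p(m(0, p(m(0, p(0), 0)), c)), 0)), c)  →  m(m(0, p(0), c), p(m(0, p(m(0, p(0), 0)), c)), 0)   [R2 at ε]
2. m(m(0, p(0), c), p(m(0, p(m(0, p(0), 0)), c)), 0)  →  m(0, p(m(0, p(m(0, p(0), 0)), c)), 0)   [R2 at 1]
3. m(0, p(m(0, p(m(0, p(0), 0)), c)), 0)  →  m(0, p(m(0, p(0), 0)), c)   [R2 at ε]
4. m(0, p(m(0, p(0), 0)), c)  →  m(0, p(0), 0)   [R2 at ε]
5. m(0, p(0), 0)  →  0   [R2 at ε]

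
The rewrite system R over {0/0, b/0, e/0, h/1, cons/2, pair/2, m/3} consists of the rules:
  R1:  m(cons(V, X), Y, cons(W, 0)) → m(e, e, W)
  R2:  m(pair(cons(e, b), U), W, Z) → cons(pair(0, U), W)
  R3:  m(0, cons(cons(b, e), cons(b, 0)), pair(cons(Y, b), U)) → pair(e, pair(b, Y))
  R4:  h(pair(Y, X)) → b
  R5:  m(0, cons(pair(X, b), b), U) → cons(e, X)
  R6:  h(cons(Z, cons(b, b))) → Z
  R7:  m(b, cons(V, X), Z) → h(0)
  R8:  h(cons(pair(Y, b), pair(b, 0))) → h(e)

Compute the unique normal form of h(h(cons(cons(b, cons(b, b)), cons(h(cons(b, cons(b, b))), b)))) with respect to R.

1. h(h(cons(cons(b, cons(b, b)), cons(h(cons(b, cons(b, b))), b))))  →  h(h(cons(cons(b, cons(b, b)), cons(b, b))))   [R6 at 1.1.2.1]
2. h(h(cons(cons(b, cons(b, b)), cons(b, b))))  →  h(cons(b, cons(b, b)))   [R6 at 1]
3. h(cons(b, cons(b, b)))  →  b   [R6 at ε]

b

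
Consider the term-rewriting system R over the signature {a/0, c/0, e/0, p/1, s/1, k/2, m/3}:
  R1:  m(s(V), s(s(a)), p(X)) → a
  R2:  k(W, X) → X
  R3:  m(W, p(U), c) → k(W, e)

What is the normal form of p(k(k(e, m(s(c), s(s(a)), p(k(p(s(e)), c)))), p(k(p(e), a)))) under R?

p(p(a))

1. p(k(k(e, m(s(c), s(s(a)), p(k(p(s(e)), c)))), p(k(p(e), a))))  →  p(p(k(p(e), a)))   [R2 at 1]
2. p(p(k(p(e), a)))  →  p(p(a))   [R2 at 1.1]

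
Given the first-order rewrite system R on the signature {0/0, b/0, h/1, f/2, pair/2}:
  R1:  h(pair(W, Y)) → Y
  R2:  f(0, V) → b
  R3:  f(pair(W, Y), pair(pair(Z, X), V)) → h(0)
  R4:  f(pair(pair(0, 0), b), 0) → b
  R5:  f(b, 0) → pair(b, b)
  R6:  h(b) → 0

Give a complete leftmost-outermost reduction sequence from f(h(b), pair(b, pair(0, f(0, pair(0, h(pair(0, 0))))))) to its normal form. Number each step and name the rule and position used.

b

1. f(h(b), pair(b, pair(0, f(0, pair(0, h(pair(0, 0)))))))  →  f(0, pair(b, pair(0, f(0, pair(0, h(pair(0, 0)))))))   [R6 at 1]
2. f(0, pair(b, pair(0, f(0, pair(0, h(pair(0, 0)))))))  →  b   [R2 at ε]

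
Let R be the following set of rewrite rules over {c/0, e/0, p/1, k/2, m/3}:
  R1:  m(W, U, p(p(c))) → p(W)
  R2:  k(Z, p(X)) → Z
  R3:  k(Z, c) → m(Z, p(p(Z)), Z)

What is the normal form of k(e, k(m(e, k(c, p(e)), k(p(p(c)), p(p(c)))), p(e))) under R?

1. k(e, k(m(e, k(c, p(e)), k(p(p(c)), p(p(c)))), p(e)))  →  k(e, m(e, k(c, p(e)), k(p(p(c)), p(p(c)))))   [R2 at 2]
2. k(e, m(e, k(c, p(e)), k(p(p(c)), p(p(c)))))  →  k(e, m(e, c, k(p(p(c)), p(p(c)))))   [R2 at 2.2]
3. k(e, m(e, c, k(p(p(c)), p(p(c)))))  →  k(e, m(e, c, p(p(c))))   [R2 at 2.3]
4. k(e, m(e, c, p(p(c))))  →  k(e, p(e))   [R1 at 2]
5. k(e, p(e))  →  e   [R2 at ε]

e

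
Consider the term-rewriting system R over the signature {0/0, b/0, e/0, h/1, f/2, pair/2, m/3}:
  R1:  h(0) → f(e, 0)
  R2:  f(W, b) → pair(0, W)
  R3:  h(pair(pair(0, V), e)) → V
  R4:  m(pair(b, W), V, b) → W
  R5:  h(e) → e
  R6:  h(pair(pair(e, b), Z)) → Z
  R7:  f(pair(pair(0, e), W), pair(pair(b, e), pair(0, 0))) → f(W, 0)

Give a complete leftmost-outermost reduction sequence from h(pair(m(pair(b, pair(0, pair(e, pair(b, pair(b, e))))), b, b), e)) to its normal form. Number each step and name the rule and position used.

pair(e, pair(b, pair(b, e)))

1. h(pair(m(pair(b, pair(0, pair(e, pair(b, pair(b, e))))), b, b), e))  →  h(pair(pair(0, pair(e, pair(b, pair(b, e)))), e))   [R4 at 1.1]
2. h(pair(pair(0, pair(e, pair(b, pair(b, e)))), e))  →  pair(e, pair(b, pair(b, e)))   [R3 at ε]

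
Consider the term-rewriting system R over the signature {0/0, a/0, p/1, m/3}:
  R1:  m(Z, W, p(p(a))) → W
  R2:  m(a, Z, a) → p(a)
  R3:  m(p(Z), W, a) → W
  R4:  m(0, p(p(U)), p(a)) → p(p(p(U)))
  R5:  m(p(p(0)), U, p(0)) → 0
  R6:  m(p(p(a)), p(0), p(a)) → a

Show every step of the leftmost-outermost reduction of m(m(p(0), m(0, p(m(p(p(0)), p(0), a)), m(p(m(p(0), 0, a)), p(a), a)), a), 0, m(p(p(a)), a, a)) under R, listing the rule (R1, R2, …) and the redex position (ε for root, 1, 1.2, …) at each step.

0

1. m(m(p(0), m(0, p(m(p(p(0)), p(0), a)), m(p(m(p(0), 0, a)), p(a), a)), a), 0, m(p(p(a)), a, a))  →  m(m(0, p(m(p(p(0)), p(0), a)), m(p(m(p(0), 0, a)), p(a), a)), 0, m(p(p(a)), a, a))   [R3 at 1]
2. m(m(0, p(m(p(p(0)), p(0), a)), m(p(m(p(0), 0, a)), p(a), a)), 0, m(p(p(a)), a, a))  →  m(m(0, p(p(0)), m(p(m(p(0), 0, a)), p(a), a)), 0, m(p(p(a)), a, a))   [R3 at 1.2.1]
3. m(m(0, p(p(0)), m(p(m(p(0), 0, a)), p(a), a)), 0, m(p(p(a)), a, a))  →  m(m(0, p(p(0)), p(a)), 0, m(p(p(a)), a, a))   [R3 at 1.3]
4. m(m(0, p(p(0)), p(a)), 0, m(p(p(a)), a, a))  →  m(p(p(p(0))), 0, m(p(p(a)), a, a))   [R4 at 1]
5. m(p(p(p(0))), 0, m(p(p(a)), a, a))  →  m(p(p(p(0))), 0, a)   [R3 at 3]
6. m(p(p(p(0))), 0, a)  →  0   [R3 at ε]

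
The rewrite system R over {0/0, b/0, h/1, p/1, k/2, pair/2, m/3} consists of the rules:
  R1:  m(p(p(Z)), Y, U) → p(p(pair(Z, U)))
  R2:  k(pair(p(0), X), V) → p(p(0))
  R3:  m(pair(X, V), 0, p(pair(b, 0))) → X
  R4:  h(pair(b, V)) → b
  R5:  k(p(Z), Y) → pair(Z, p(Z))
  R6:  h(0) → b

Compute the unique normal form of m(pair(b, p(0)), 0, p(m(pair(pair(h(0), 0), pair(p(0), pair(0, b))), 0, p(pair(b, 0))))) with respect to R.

b

1. m(pair(b, p(0)), 0, p(m(pair(pair(h(0), 0), pair(p(0), pair(0, b))), 0, p(pair(b, 0)))))  →  m(pair(b, p(0)), 0, p(pair(h(0), 0)))   [R3 at 3.1]
2. m(pair(b, p(0)), 0, p(pair(h(0), 0)))  →  m(pair(b, p(0)), 0, p(pair(b, 0)))   [R6 at 3.1.1]
3. m(pair(b, p(0)), 0, p(pair(b, 0)))  →  b   [R3 at ε]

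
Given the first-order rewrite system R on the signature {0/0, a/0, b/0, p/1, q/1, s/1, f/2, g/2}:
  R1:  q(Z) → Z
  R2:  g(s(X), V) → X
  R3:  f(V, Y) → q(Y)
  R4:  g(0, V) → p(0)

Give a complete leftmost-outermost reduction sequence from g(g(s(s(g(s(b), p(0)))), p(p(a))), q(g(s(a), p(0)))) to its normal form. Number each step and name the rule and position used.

b

1. g(g(s(s(g(s(b), p(0)))), p(p(a))), q(g(s(a), p(0))))  →  g(s(g(s(b), p(0))), q(g(s(a), p(0))))   [R2 at 1]
2. g(s(g(s(b), p(0))), q(g(s(a), p(0))))  →  g(s(b), p(0))   [R2 at ε]
3. g(s(b), p(0))  →  b   [R2 at ε]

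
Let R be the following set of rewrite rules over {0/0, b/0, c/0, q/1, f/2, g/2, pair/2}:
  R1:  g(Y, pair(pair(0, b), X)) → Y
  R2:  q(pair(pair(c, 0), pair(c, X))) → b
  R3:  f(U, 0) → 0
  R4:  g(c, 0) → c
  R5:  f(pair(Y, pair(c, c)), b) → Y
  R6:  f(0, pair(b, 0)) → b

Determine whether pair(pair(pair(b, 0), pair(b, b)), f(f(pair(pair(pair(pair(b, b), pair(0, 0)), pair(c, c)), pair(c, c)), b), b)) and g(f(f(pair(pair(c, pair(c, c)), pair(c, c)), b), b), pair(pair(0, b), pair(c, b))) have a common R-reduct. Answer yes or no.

no — NF(t₁) = pair(pair(pair(b, 0), pair(b, b)), pair(pair(b, b), pair(0, 0))), NF(t₂) = c

Reduce t₁ = pair(pair(pair(b, 0), pair(b, b)), f(f(pair(pair(pair(pair(b, b), pair(0, 0)), pair(c, c)), pair(c, c)), b), b)):
1. pair(pair(pair(b, 0), pair(b, b)), f(f(pair(pair(pair(pair(b, b), pair(0, 0)), pair(c, c)), pair(c, c)), b), b))  →  pair(pair(pair(b, 0), pair(b, b)), f(pair(pair(pair(b, b), pair(0, 0)), pair(c, c)), b))   [R5 at 2.1]
2. pair(pair(pair(b, 0), pair(b, b)), f(pair(pair(pair(b, b), pair(0, 0)), pair(c, c)), b))  →  pair(pair(pair(b, 0), pair(b, b)), pair(pair(b, b), pair(0, 0)))   [R5 at 2]

Reduce t₂ = g(f(f(pair(pair(c, pair(c, c)), pair(c, c)), b), b), pair(pair(0, b), pair(c, b))):
1. g(f(f(pair(pair(c, pair(c, c)), pair(c, c)), b), b), pair(pair(0, b), pair(c, b)))  →  f(f(pair(pair(c, pair(c, c)), pair(c, c)), b), b)   [R1 at ε]
2. f(f(pair(pair(c, pair(c, c)), pair(c, c)), b), b)  →  f(pair(c, pair(c, c)), b)   [R5 at 1]
3. f(pair(c, pair(c, c)), b)  →  c   [R5 at ε]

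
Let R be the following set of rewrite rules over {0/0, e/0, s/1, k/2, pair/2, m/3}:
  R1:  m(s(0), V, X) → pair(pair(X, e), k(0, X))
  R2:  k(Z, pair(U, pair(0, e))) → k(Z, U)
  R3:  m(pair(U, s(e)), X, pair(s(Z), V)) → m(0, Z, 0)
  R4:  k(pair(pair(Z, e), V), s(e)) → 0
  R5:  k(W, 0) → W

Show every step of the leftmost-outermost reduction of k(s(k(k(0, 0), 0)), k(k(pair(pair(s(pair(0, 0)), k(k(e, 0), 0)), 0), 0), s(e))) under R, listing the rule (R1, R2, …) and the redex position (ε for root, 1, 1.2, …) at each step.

s(0)

1. k(s(k(k(0, 0), 0)), k(k(pair(pair(s(pair(0, 0)), k(k(e, 0), 0)), 0), 0), s(e)))  →  k(s(k(0, 0)), k(k(pair(pair(s(pair(0, 0)), k(k(e, 0), 0)), 0), 0), s(e)))   [R5 at 1.1]
2. k(s(k(0, 0)), k(k(pair(pair(s(pair(0, 0)), k(k(e, 0), 0)), 0), 0), s(e)))  →  k(s(0), k(k(pair(pair(s(pair(0, 0)), k(k(e, 0), 0)), 0), 0), s(e)))   [R5 at 1.1]
3. k(s(0), k(k(pair(pair(s(pair(0, 0)), k(k(e, 0), 0)), 0), 0), s(e)))  →  k(s(0), k(pair(pair(s(pair(0, 0)), k(k(e, 0), 0)), 0), s(e)))   [R5 at 2.1]
4. k(s(0), k(pair(pair(s(pair(0, 0)), k(k(e, 0), 0)), 0), s(e)))  →  k(s(0), k(pair(pair(s(pair(0, 0)), k(e, 0)), 0), s(e)))   [R5 at 2.1.1.2]
5. k(s(0), k(pair(pair(s(pair(0, 0)), k(e, 0)), 0), s(e)))  →  k(s(0), k(pair(pair(s(pair(0, 0)), e), 0), s(e)))   [R5 at 2.1.1.2]
6. k(s(0), k(pair(pair(s(pair(0, 0)), e), 0), s(e)))  →  k(s(0), 0)   [R4 at 2]
7. k(s(0), 0)  →  s(0)   [R5 at ε]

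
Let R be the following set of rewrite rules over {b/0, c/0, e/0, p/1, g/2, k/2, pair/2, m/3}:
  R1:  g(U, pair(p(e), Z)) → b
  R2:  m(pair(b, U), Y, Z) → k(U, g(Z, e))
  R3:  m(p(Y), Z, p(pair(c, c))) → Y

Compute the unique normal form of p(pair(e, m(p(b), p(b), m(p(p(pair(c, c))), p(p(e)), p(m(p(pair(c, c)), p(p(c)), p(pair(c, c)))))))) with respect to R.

p(pair(e, b))

1. p(pair(e, m(p(b), p(b), m(p(p(pair(c, c))), p(p(e)), p(m(p(pair(c, c)), p(p(c)), p(pair(c, c))))))))  →  p(pair(e, m(p(b), p(b), m(p(p(pair(c, c))), p(p(e)), p(pair(c, c))))))   [R3 at 1.2.3.3.1]
2. p(pair(e, m(p(b), p(b), m(p(p(pair(c, c))), p(p(e)), p(pair(c, c))))))  →  p(pair(e, m(p(b), p(b), p(pair(c, c)))))   [R3 at 1.2.3]
3. p(pair(e, m(p(b), p(b), p(pair(c, c)))))  →  p(pair(e, b))   [R3 at 1.2]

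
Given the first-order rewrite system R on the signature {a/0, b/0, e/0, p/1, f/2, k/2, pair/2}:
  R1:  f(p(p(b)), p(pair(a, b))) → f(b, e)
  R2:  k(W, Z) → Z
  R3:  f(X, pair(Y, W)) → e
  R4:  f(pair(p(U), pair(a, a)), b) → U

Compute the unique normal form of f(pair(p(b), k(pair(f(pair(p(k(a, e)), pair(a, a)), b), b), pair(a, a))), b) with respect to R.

1. f(pair(p(b), k(pair(f(pair(p(k(a, e)), pair(a, a)), b), b), pair(a, a))), b)  →  f(pair(p(b), pair(a, a)), b)   [R2 at 1.2]
2. f(pair(p(b), pair(a, a)), b)  →  b   [R4 at ε]

b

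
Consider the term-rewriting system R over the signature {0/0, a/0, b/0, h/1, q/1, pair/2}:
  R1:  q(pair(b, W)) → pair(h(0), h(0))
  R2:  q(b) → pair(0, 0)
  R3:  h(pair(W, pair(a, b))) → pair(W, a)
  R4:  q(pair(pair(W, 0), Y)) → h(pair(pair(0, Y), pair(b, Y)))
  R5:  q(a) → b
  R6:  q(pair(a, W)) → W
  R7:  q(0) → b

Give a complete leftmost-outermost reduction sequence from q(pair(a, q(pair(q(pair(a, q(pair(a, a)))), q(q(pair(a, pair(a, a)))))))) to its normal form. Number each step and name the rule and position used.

1. q(pair(a, q(pair(q(pair(a, q(pair(a, a)))), q(q(pair(a, pair(a, a))))))))  →  q(pair(q(pair(a, q(pair(a, a)))), q(q(pair(a, pair(a, a))))))   [R6 at ε]
2. q(pair(q(pair(a, q(pair(a, a)))), q(q(pair(a, pair(a, a))))))  →  q(pair(q(pair(a, a)), q(q(pair(a, pair(a, a))))))   [R6 at 1.1]
3. q(pair(q(pair(a, a)), q(q(pair(a, pair(a, a))))))  →  q(pair(a, q(q(pair(a, pair(a, a))))))   [R6 at 1.1]
4. q(pair(a, q(q(pair(a, pair(a, a))))))  →  q(q(pair(a, pair(a, a))))   [R6 at ε]
5. q(q(pair(a, pair(a, a))))  →  q(pair(a, a))   [R6 at 1]
6. q(pair(a, a))  →  a   [R6 at ε]

a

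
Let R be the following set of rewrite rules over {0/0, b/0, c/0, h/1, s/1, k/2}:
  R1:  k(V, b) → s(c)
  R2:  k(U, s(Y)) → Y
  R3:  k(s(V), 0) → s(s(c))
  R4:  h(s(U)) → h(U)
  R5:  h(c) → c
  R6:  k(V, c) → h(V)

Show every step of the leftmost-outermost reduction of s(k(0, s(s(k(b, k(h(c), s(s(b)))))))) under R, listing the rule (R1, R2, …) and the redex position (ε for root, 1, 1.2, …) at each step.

s(s(b))

1. s(k(0, s(s(k(b, k(h(c), s(s(b))))))))  →  s(s(k(b, k(h(c), s(s(b))))))   [R2 at 1]
2. s(s(k(b, k(h(c), s(s(b))))))  →  s(s(k(b, s(b))))   [R2 at 1.1.2]
3. s(s(k(b, s(b))))  →  s(s(b))   [R2 at 1.1]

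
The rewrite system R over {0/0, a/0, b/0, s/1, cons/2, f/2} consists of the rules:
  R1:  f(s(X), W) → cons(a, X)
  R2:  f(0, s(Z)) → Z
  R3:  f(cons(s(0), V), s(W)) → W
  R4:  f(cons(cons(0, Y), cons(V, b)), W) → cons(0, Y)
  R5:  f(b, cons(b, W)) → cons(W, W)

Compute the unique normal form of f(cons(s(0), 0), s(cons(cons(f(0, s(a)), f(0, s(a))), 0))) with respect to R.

cons(cons(a, a), 0)

1. f(cons(s(0), 0), s(cons(cons(f(0, s(a)), f(0, s(a))), 0)))  →  cons(cons(f(0, s(a)), f(0, s(a))), 0)   [R3 at ε]
2. cons(cons(f(0, s(a)), f(0, s(a))), 0)  →  cons(cons(a, f(0, s(a))), 0)   [R2 at 1.1]
3. cons(cons(a, f(0, s(a))), 0)  →  cons(cons(a, a), 0)   [R2 at 1.2]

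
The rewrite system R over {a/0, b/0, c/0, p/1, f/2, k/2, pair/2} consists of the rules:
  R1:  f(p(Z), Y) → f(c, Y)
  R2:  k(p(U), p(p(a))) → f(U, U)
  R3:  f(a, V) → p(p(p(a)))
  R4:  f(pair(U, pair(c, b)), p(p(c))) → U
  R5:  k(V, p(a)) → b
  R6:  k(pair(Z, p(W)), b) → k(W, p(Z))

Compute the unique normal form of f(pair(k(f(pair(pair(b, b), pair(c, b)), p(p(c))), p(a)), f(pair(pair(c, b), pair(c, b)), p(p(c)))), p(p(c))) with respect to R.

b

1. f(pair(k(f(pair(pair(b, b), pair(c, b)), p(p(c))), p(a)), f(pair(pair(c, b), pair(c, b)), p(p(c)))), p(p(c)))  →  f(pair(b, f(pair(pair(c, b), pair(c, b)), p(p(c)))), p(p(c)))   [R5 at 1.1]
2. f(pair(b, f(pair(pair(c, b), pair(c, b)), p(p(c)))), p(p(c)))  →  f(pair(b, pair(c, b)), p(p(c)))   [R4 at 1.2]
3. f(pair(b, pair(c, b)), p(p(c)))  →  b   [R4 at ε]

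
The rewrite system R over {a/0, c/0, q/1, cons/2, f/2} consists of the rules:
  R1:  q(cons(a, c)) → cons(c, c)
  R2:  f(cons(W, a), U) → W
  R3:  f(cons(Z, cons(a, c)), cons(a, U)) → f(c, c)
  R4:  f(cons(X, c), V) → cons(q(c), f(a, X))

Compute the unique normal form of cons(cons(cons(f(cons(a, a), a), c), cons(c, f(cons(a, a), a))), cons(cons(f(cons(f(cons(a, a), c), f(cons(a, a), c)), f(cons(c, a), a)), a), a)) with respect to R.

cons(cons(cons(a, c), cons(c, a)), cons(cons(a, a), a))

1. cons(cons(cons(f(cons(a, a), a), c), cons(c, f(cons(a, a), a))), cons(cons(f(cons(f(cons(a, a), c), f(cons(a, a), c)), f(cons(c, a), a)), a), a))  →  cons(cons(cons(a, c), cons(c, f(cons(a, a), a))), cons(cons(f(cons(f(cons(a, a), c), f(cons(a, a), c)), f(cons(c, a), a)), a), a))   [R2 at 1.1.1]
2. cons(cons(cons(a, c), cons(c, f(cons(a, a), a))), cons(cons(f(cons(f(cons(a, a), c), f(cons(a, a), c)), f(cons(c, a), a)), a), a))  →  cons(cons(cons(a, c), cons(c, a)), cons(cons(f(cons(f(cons(a, a), c), f(cons(a, a), c)), f(cons(c, a), a)), a), a))   [R2 at 1.2.2]
3. cons(cons(cons(a, c), cons(c, a)), cons(cons(f(cons(f(cons(a, a), c), f(cons(a, a), c)), f(cons(c, a), a)), a), a))  →  cons(cons(cons(a, c), cons(c, a)), cons(cons(f(cons(a, f(cons(a, a), c)), f(cons(c, a), a)), a), a))   [R2 at 2.1.1.1.1]
4. cons(cons(cons(a, c), cons(c, a)), cons(cons(f(cons(a, f(cons(a, a), c)), f(cons(c, a), a)), a), a))  →  cons(cons(cons(a, c), cons(c, a)), cons(cons(f(cons(a, a), f(cons(c, a), a)), a), a))   [R2 at 2.1.1.1.2]
5. cons(cons(cons(a, c), cons(c, a)), cons(cons(f(cons(a, a), f(cons(c, a), a)), a), a))  →  cons(cons(cons(a, c), cons(c, a)), cons(cons(a, a), a))   [R2 at 2.1.1]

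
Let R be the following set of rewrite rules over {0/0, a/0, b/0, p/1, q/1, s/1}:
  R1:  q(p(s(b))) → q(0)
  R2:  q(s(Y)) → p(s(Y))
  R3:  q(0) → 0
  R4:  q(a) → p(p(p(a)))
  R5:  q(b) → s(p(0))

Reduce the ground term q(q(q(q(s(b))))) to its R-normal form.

0

1. q(q(q(q(s(b)))))  →  q(q(q(p(s(b)))))   [R2 at 1.1.1]
2. q(q(q(p(s(b)))))  →  q(q(q(0)))   [R1 at 1.1]
3. q(q(q(0)))  →  q(q(0))   [R3 at 1.1]
4. q(q(0))  →  q(0)   [R3 at 1]
5. q(0)  →  0   [R3 at ε]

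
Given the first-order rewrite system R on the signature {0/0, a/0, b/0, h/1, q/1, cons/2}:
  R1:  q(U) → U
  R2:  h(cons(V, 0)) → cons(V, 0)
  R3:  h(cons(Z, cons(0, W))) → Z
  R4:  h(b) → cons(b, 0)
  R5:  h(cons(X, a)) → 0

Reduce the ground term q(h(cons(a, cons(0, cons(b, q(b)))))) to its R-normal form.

a

1. q(h(cons(a, cons(0, cons(b, q(b))))))  →  h(cons(a, cons(0, cons(b, q(b)))))   [R1 at ε]
2. h(cons(a, cons(0, cons(b, q(b)))))  →  a   [R3 at ε]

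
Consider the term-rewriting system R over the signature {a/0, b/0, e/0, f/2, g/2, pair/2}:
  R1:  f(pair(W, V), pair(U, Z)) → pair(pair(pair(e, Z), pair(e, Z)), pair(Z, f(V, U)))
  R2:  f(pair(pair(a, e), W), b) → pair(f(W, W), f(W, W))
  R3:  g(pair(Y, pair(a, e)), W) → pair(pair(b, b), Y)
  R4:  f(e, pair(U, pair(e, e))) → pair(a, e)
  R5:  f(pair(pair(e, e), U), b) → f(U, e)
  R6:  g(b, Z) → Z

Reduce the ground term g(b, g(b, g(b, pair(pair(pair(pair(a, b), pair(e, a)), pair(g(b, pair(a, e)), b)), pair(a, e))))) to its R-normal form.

1. g(b, g(b, g(b, pair(pair(pair(pair(a, b), pair(e, a)), pair(g(b, pair(a, e)), b)), pair(a, e)))))  →  g(b, g(b, pair(pair(pair(pair(a, b), pair(e, a)), pair(g(b, pair(a, e)), b)), pair(a, e))))   [R6 at ε]
2. g(b, g(b, pair(pair(pair(pair(a, b), pair(e, a)), pair(g(b, pair(a, e)), b)), pair(a, e))))  →  g(b, pair(pair(pair(pair(a, b), pair(e, a)), pair(g(b, pair(a, e)), b)), pair(a, e)))   [R6 at ε]
3. g(b, pair(pair(pair(pair(a, b), pair(e, a)), pair(g(b, pair(a, e)), b)), pair(a, e)))  →  pair(pair(pair(pair(a, b), pair(e, a)), pair(g(b, pair(a, e)), b)), pair(a, e))   [R6 at ε]
4. pair(pair(pair(pair(a, b), pair(e, a)), pair(g(b, pair(a, e)), b)), pair(a, e))  →  pair(pair(pair(pair(a, b), pair(e, a)), pair(pair(a, e), b)), pair(a, e))   [R6 at 1.2.1]

pair(pair(pair(pair(a, b), pair(e, a)), pair(pair(a, e), b)), pair(a, e))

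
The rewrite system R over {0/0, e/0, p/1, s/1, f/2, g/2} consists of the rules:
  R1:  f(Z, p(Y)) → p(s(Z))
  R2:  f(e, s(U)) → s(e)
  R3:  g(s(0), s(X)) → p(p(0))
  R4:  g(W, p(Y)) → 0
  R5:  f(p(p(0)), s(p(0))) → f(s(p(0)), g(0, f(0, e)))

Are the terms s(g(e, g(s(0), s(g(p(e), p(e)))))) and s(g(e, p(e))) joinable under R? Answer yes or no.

Reduce t₁ = s(g(e, g(s(0), s(g(p(e), p(e)))))):
1. s(g(e, g(s(0), s(g(p(e), p(e))))))  →  s(g(e, p(p(0))))   [R3 at 1.2]
2. s(g(e, p(p(0))))  →  s(0)   [R4 at 1]

Reduce t₂ = s(g(e, p(e))):
1. s(g(e, p(e)))  →  s(0)   [R4 at 1]

yes — NF(t₁) = s(0), NF(t₂) = s(0)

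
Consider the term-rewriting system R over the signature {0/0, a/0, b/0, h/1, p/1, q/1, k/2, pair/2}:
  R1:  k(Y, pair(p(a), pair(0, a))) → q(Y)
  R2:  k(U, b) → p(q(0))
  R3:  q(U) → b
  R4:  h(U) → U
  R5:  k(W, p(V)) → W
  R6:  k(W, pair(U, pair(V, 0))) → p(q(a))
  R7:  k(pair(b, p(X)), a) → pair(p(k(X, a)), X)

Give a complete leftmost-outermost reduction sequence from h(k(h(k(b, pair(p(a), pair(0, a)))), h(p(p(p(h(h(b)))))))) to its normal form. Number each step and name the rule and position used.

b

1. h(k(h(k(b, pair(p(a), pair(0, a)))), h(p(p(p(h(h(b))))))))  →  k(h(k(b, pair(p(a), pair(0, a)))), h(p(p(p(h(h(b)))))))   [R4 at ε]
2. k(h(k(b, pair(p(a), pair(0, a)))), h(p(p(p(h(h(b)))))))  →  k(k(b, pair(p(a), pair(0, a))), h(p(p(p(h(h(b)))))))   [R4 at 1]
3. k(k(b, pair(p(a), pair(0, a))), h(p(p(p(h(h(b)))))))  →  k(q(b), h(p(p(p(h(h(b)))))))   [R1 at 1]
4. k(q(b), h(p(p(p(h(h(b)))))))  →  k(b, h(p(p(p(h(h(b)))))))   [R3 at 1]
5. k(b, h(p(p(p(h(h(b)))))))  →  k(b, p(p(p(h(h(b))))))   [R4 at 2]
6. k(b, p(p(p(h(h(b))))))  →  b   [R5 at ε]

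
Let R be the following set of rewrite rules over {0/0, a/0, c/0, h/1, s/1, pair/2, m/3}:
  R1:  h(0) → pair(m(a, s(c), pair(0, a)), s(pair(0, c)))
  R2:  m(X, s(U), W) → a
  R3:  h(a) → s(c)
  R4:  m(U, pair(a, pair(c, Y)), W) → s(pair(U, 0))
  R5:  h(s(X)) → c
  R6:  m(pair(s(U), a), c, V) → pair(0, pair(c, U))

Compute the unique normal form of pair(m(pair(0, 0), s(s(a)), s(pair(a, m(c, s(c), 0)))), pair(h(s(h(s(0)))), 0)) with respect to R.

1. pair(m(pair(0, 0), s(s(a)), s(pair(a, m(c, s(c), 0)))), pair(h(s(h(s(0)))), 0))  →  pair(a, pair(h(s(h(s(0)))), 0))   [R2 at 1]
2. pair(a, pair(h(s(h(s(0)))), 0))  →  pair(a, pair(c, 0))   [R5 at 2.1]

pair(a, pair(c, 0))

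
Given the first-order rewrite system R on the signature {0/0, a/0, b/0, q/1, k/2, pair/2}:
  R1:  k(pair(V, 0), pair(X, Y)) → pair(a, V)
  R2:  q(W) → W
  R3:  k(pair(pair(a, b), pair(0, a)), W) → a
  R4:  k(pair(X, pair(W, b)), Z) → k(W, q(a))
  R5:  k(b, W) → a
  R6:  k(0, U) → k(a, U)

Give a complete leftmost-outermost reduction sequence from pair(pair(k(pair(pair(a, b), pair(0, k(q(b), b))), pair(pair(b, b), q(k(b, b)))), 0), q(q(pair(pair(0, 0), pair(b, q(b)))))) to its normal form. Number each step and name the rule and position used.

pair(pair(a, 0), pair(pair(0, 0), pair(b, b)))

1. pair(pair(k(pair(pair(a, b), pair(0, k(q(b), b))), pair(pair(b, b), q(k(b, b)))), 0), q(q(pair(pair(0, 0), pair(b, q(b))))))  →  pair(pair(k(pair(pair(a, b), pair(0, k(b, b))), pair(pair(b, b), q(k(b, b)))), 0), q(q(pair(pair(0, 0), pair(b, q(b))))))   [R2 at 1.1.1.2.2.1]
2. pair(pair(k(pair(pair(a, b), pair(0, k(b, b))), pair(pair(b, b), q(k(b, b)))), 0), q(q(pair(pair(0, 0), pair(b, q(b))))))  →  pair(pair(k(pair(pair(a, b), pair(0, a)), pair(pair(b, b), q(k(b, b)))), 0), q(q(pair(pair(0, 0), pair(b, q(b))))))   [R5 at 1.1.1.2.2]
3. pair(pair(k(pair(pair(a, b), pair(0, a)), pair(pair(b, b), q(k(b, b)))), 0), q(q(pair(pair(0, 0), pair(b, q(b))))))  →  pair(pair(a, 0), q(q(pair(pair(0, 0), pair(b, q(b))))))   [R3 at 1.1]
4. pair(pair(a, 0), q(q(pair(pair(0, 0), pair(b, q(b))))))  →  pair(pair(a, 0), q(pair(pair(0, 0), pair(b, q(b)))))   [R2 at 2]
5. pair(pair(a, 0), q(pair(pair(0, 0), pair(b, q(b)))))  →  pair(pair(a, 0), pair(pair(0, 0), pair(b, q(b))))   [R2 at 2]
6. pair(pair(a, 0), pair(pair(0, 0), pair(b, q(b))))  →  pair(pair(a, 0), pair(pair(0, 0), pair(b, b)))   [R2 at 2.2.2]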